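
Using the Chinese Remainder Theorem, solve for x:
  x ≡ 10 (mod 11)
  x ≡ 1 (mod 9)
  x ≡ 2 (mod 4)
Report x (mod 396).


Moduli 11, 9, 4 are pairwise coprime; by CRT there is a unique solution modulo M = 11 · 9 · 4 = 396.
Solve pairwise, accumulating the modulus:
  Start with x ≡ 10 (mod 11).
  Combine with x ≡ 1 (mod 9): since gcd(11, 9) = 1, we get a unique residue mod 99.
    Write x = 10 + 11·t and substitute into x ≡ 1 (mod 9): 11·t ≡ 1 − 10 = -9 (mod 9).
    Reduce coefficients mod 9: 2·t ≡ 0 (mod 9).
    The inverse of 2 mod 9 is 5 (since 2·5 = 10 = 1·9 + 1), so t ≡ 5·0 = 0 ≡ 0 (mod 9).
    Then x = 10 + 11·0 = 10, valid modulo lcm(11, 9) = 99: x ≡ 10 (mod 99).
  Combine with x ≡ 2 (mod 4): since gcd(99, 4) = 1, we get a unique residue mod 396.
    Write x = 10 + 99·t and substitute into x ≡ 2 (mod 4): 99·t ≡ 2 − 10 = -8 (mod 4).
    Reduce coefficients mod 4: 3·t ≡ 0 (mod 4).
    The inverse of 3 mod 4 is 3 (since 3·3 = 9 = 2·4 + 1), so t ≡ 3·0 = 0 ≡ 0 (mod 4).
    Then x = 10 + 99·0 = 10, valid modulo lcm(99, 4) = 396: x ≡ 10 (mod 396).
Verify: 10 mod 11 = 10 ✓, 10 mod 9 = 1 ✓, 10 mod 4 = 2 ✓.

x ≡ 10 (mod 396).


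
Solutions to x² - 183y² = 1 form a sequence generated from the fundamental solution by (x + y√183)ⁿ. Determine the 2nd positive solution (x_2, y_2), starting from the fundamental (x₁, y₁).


Step 1: Find the fundamental solution (x₁, y₁) of x² - 183y² = 1.
  Expand √183 as a continued fraction. a₀ = ⌊√183⌋ = 13; iterate m_{k+1} = d_k·a_k − m_k, d_{k+1} = (183 − m_{k+1}²)/d_k, a_{k+1} = ⌊(a₀ + m_{k+1})/d_{k+1}⌋ (starting m₀ = 0, d₀ = 1), with convergents p_k = a_k·p_{k-1} + p_{k-2}, q_k = a_k·q_{k-1} + q_{k-2} (p₋₁ = 1, q₋₁ = 0):
  k = 0: a₀ = 13; p₀/q₀ = 13/1; p₀² − 183·q₀² = 169 − 183 = -14.
  k = 1: m = 13, d = 14, a = ⌊(13 + 13)/14⌋ = 1; p/q = (1·13 + 1)/(1·1 + 0) = 14/1; p² − 183·q² = 196 − 183 = 13.
  k = 2: m = 1, d = 13, a = ⌊(13 + 1)/13⌋ = 1; p/q = (1·14 + 13)/(1·1 + 1) = 27/2; p² − 183·q² = 729 − 732 = -3.
  k = 3: m = 12, d = 3, a = ⌊(13 + 12)/3⌋ = 8; p/q = (8·27 + 14)/(8·2 + 1) = 230/17; p² − 183·q² = 52900 − 52887 = 13.
  k = 4: m = 12, d = 13, a = ⌊(13 + 12)/13⌋ = 1; p/q = (1·230 + 27)/(1·17 + 2) = 257/19; p² − 183·q² = 66049 − 66063 = -14.
  k = 5: m = 1, d = 14, a = ⌊(13 + 1)/14⌋ = 1; p/q = (1·257 + 230)/(1·19 + 17) = 487/36; p² − 183·q² = 237169 − 237168 = 1.
  The first convergent with p² − 183·q² = 1 gives the fundamental solution (x₁, y₁) = (487, 36).
Step 2: Apply the recurrence (x_{n+1}, y_{n+1}) = (x₁x_n + 183y₁y_n, x₁y_n + y₁x_n) repeatedly.
  From (x_1, y_1) = (487, 36): x_2 = 487·487 + 183·36·36 = 474337; y_2 = 487·36 + 36·487 = 35064.
Step 3: Verify x_2² - 183·y_2² = 224995589569 - 224995589568 = 1 (should be 1). ✓

(x_1, y_1) = (487, 36); (x_2, y_2) = (474337, 35064).


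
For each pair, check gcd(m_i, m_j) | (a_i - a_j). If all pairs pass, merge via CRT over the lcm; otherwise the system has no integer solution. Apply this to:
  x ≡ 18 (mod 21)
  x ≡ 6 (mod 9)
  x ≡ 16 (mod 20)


Moduli 21, 9, 20 are not pairwise coprime, so CRT works modulo lcm(m_i) when all pairwise compatibility conditions hold.
Pairwise compatibility: gcd(m_i, m_j) must divide a_i - a_j for every pair.
Merge one congruence at a time:
  Start: x ≡ 18 (mod 21).
  Combine with x ≡ 6 (mod 9): gcd(21, 9) = 3; 6 - 18 = -12, which IS divisible by 3, so compatible.
    Write x = 18 + 21·t and substitute into x ≡ 6 (mod 9): 21·t ≡ 6 − 18 = -12 (mod 9).
    Divide the congruence (and modulus) by g = 3: 7·t ≡ -4 (mod 3).
    Reduce coefficients mod 3: 1·t ≡ 2 (mod 3).
    So t ≡ 2 (mod 3).
    Then x = 18 + 21·2 = 60, valid modulo lcm(21, 9) = 63: x ≡ 60 (mod 63).
  Combine with x ≡ 16 (mod 20): gcd(63, 20) = 1; 16 - 60 = -44, which IS divisible by 1, so compatible.
    Write x = 60 + 63·t and substitute into x ≡ 16 (mod 20): 63·t ≡ 16 − 60 = -44 (mod 20).
    Reduce coefficients mod 20: 3·t ≡ 16 (mod 20).
    The inverse of 3 mod 20 is 7 (since 3·7 = 21 = 1·20 + 1), so t ≡ 7·16 = 112 ≡ 12 (mod 20).
    Then x = 60 + 63·12 = 816, valid modulo lcm(63, 20) = 1260: x ≡ 816 (mod 1260).
Verify: 816 mod 21 = 18, 816 mod 9 = 6, 816 mod 20 = 16.

x ≡ 816 (mod 1260).


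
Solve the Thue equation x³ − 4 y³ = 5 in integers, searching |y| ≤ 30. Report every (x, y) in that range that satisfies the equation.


The equation is x³ - 4y³ = 5. For fixed y, x³ = 4·y³ + 5, so a solution requires the RHS to be a perfect cube.
Strategy: iterate y from -30 to 30, compute RHS = 4·y³ + 5, and check whether it is a (positive or negative) perfect cube.
Check small values of y:
  y = 0: RHS = 5 is not a perfect cube.
  y = 1: RHS = 9 is not a perfect cube.
  y = -1: RHS = 1 = (1)³ ⇒ x = 1 works.
  y = 2: RHS = 37 is not a perfect cube.
  y = -2: RHS = -27 = (-3)³ ⇒ x = -3 works.
  y = 3: RHS = 113 is not a perfect cube.
  y = -3: RHS = -103 is not a perfect cube.
Continuing the search up to |y| = 30 finds no further solutions beyond those listed.
Collected solutions: (1, -1), (-3, -2).

Solutions (with |y| ≤ 30): (1, -1), (-3, -2).


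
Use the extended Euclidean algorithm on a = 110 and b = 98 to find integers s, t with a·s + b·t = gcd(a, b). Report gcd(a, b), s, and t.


Euclidean algorithm on (110, 98) — divide until remainder is 0:
  110 = 1 · 98 + 12
  98 = 8 · 12 + 2
  12 = 6 · 2 + 0
gcd(110, 98) = 2.
Track Bezout coefficients alongside the remainders: start with r₀ = 110 = a·1 + b·0 (s = 1, t = 0) and r₁ = 98 = a·0 + b·1 (s = 0, t = 1); each new remainder r_{k+1} = r_{k-1} − q_k·r_k inherits s_{k+1} = s_{k-1} − q_k·s_k, t_{k+1} = t_{k-1} − q_k·t_k, so r_k = a·s_k + b·t_k at every step:
  q = 1: r = 12, s = 1 − 1·0 = 1, t = 0 − 1·1 = -1  (check: 110·1 + 98·(-1) = 12)
  q = 8: r = 2, s = 0 − 8·1 = -8, t = 1 − 8·(-1) = 9  (check: 110·(-8) + 98·9 = 2)
The row with r = 2 (the gcd) gives the Bezout coefficients s = -8, t = 9.
Result: 110 · (-8) + 98 · (9) = 2.

gcd(110, 98) = 2; s = -8, t = 9 (check: 110·(-8) + 98·9 = 2).


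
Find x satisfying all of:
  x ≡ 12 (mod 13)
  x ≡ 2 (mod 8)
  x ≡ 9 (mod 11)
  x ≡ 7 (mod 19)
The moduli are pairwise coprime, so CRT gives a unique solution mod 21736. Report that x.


Product of moduli M = 13 · 8 · 11 · 19 = 21736.
Merge one congruence at a time:
  Start: x ≡ 12 (mod 13).
  Combine with x ≡ 2 (mod 8); new modulus lcm = 104.
    Write x = 12 + 13·t and substitute into x ≡ 2 (mod 8): 13·t ≡ 2 − 12 = -10 (mod 8).
    Reduce coefficients mod 8: 5·t ≡ 6 (mod 8).
    The inverse of 5 mod 8 is 5 (since 5·5 = 25 = 3·8 + 1), so t ≡ 5·6 = 30 ≡ 6 (mod 8).
    Then x = 12 + 13·6 = 90, valid modulo lcm(13, 8) = 104: x ≡ 90 (mod 104).
  Combine with x ≡ 9 (mod 11); new modulus lcm = 1144.
    Write x = 90 + 104·t and substitute into x ≡ 9 (mod 11): 104·t ≡ 9 − 90 = -81 (mod 11).
    Reduce coefficients mod 11: 5·t ≡ 7 (mod 11).
    The inverse of 5 mod 11 is 9 (since 5·9 = 45 = 4·11 + 1), so t ≡ 9·7 = 63 ≡ 8 (mod 11).
    Then x = 90 + 104·8 = 922, valid modulo lcm(104, 11) = 1144: x ≡ 922 (mod 1144).
  Combine with x ≡ 7 (mod 19); new modulus lcm = 21736.
    Write x = 922 + 1144·t and substitute into x ≡ 7 (mod 19): 1144·t ≡ 7 − 922 = -915 (mod 19).
    Reduce coefficients mod 19: 4·t ≡ 16 (mod 19).
    The inverse of 4 mod 19 is 5 (since 4·5 = 20 = 1·19 + 1), so t ≡ 5·16 = 80 ≡ 4 (mod 19).
    Then x = 922 + 1144·4 = 5498, valid modulo lcm(1144, 19) = 21736: x ≡ 5498 (mod 21736).
Verify against each original: 5498 mod 13 = 12, 5498 mod 8 = 2, 5498 mod 11 = 9, 5498 mod 19 = 7.

x ≡ 5498 (mod 21736).


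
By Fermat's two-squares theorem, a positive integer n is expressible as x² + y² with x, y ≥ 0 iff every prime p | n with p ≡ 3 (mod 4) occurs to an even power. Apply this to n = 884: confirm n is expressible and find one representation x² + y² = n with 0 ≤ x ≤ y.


Step 1: Factor n = 884 = 2^2 · 13 · 17.
Step 2: Check the mod-4 condition on each prime factor: 2 = 2 (special); 13 ≡ 1 (mod 4), exponent 1; 17 ≡ 1 (mod 4), exponent 1.
All primes ≡ 3 (mod 4) appear to even exponent (or don't appear), so by the two-squares theorem n IS expressible as a sum of two squares.
Step 3: Build a representation. Group n = k² · m with k = 2 and m = 13 · 17 = 221 (a product of primes ≡ 1 (mod 4)); a representation of m scales to one of n via (k·x)² + (k·y)² = k²(x² + y²). Each prime p ≡ 1 (mod 4) is itself a sum of two squares; find a² by testing p − a² for a perfect square:
  13: 13 − 1² = 12, 13 − 2² = 9 = 3² ⇒ 13 = 2² + 3².
  17: 17 − 1² = 16 = 4² ⇒ 17 = 1² + 4².
  Combine using the Brahmagupta–Fibonacci identity (a² + b²)(c² + d²) = (ac − bd)² + (ad + bc)² = (ac + bd)² + (ad − bc)²:
  13 · 17 = 221: from (2² + 3²)(1² + 4²), take (2·1 − 3·4, 2·4 + 3·1) = (2 − 12, 8 + 3) = (-10, 11); dropping signs (only squares matter) gives (10, 11); check 10² + 11² = 100 + 121 = 221 ✓.
  Scale by k = 2: (2·10, 2·11) = (20, 22).
Step 4: Order so x ≤ y and verify: 20² + 22² = 400 + 484 = 884 = n. ✓

n = 884 = 20² + 22² (one valid representation with x ≤ y).


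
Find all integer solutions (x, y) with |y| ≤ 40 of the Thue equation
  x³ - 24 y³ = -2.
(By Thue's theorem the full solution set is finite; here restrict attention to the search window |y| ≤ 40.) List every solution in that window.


The equation is x³ - 24y³ = -2. For fixed y, x³ = 24·y³ − 2, so a solution requires the RHS to be a perfect cube.
Strategy: iterate y from -40 to 40, compute RHS = 24·y³ − 2, and check whether it is a (positive or negative) perfect cube.
Check small values of y:
  y = 0: RHS = -2 is not a perfect cube.
  y = 1: RHS = 22 is not a perfect cube.
  y = -1: RHS = -26 is not a perfect cube.
  y = 2: RHS = 190 is not a perfect cube.
  y = -2: RHS = -194 is not a perfect cube.
  y = 3: RHS = 646 is not a perfect cube.
  y = -3: RHS = -650 is not a perfect cube.
Continuing the search up to |y| = 40 finds no solutions either.
No (x, y) in the scanned range satisfies the equation.

No integer solutions with |y| ≤ 40.


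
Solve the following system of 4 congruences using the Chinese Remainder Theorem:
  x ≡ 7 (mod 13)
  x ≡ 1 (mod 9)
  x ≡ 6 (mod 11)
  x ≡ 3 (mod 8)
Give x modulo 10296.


Product of moduli M = 13 · 9 · 11 · 8 = 10296.
Merge one congruence at a time:
  Start: x ≡ 7 (mod 13).
  Combine with x ≡ 1 (mod 9); new modulus lcm = 117.
    Write x = 7 + 13·t and substitute into x ≡ 1 (mod 9): 13·t ≡ 1 − 7 = -6 (mod 9).
    Reduce coefficients mod 9: 4·t ≡ 3 (mod 9).
    The inverse of 4 mod 9 is 7 (since 4·7 = 28 = 3·9 + 1), so t ≡ 7·3 = 21 ≡ 3 (mod 9).
    Then x = 7 + 13·3 = 46, valid modulo lcm(13, 9) = 117: x ≡ 46 (mod 117).
  Combine with x ≡ 6 (mod 11); new modulus lcm = 1287.
    Write x = 46 + 117·t and substitute into x ≡ 6 (mod 11): 117·t ≡ 6 − 46 = -40 (mod 11).
    Reduce coefficients mod 11: 7·t ≡ 4 (mod 11).
    The inverse of 7 mod 11 is 8 (since 7·8 = 56 = 5·11 + 1), so t ≡ 8·4 = 32 ≡ 10 (mod 11).
    Then x = 46 + 117·10 = 1216, valid modulo lcm(117, 11) = 1287: x ≡ 1216 (mod 1287).
  Combine with x ≡ 3 (mod 8); new modulus lcm = 10296.
    Write x = 1216 + 1287·t and substitute into x ≡ 3 (mod 8): 1287·t ≡ 3 − 1216 = -1213 (mod 8).
    Reduce coefficients mod 8: 7·t ≡ 3 (mod 8).
    The inverse of 7 mod 8 is 7 (since 7·7 = 49 = 6·8 + 1), so t ≡ 7·3 = 21 ≡ 5 (mod 8).
    Then x = 1216 + 1287·5 = 7651, valid modulo lcm(1287, 8) = 10296: x ≡ 7651 (mod 10296).
Verify against each original: 7651 mod 13 = 7, 7651 mod 9 = 1, 7651 mod 11 = 6, 7651 mod 8 = 3.

x ≡ 7651 (mod 10296).


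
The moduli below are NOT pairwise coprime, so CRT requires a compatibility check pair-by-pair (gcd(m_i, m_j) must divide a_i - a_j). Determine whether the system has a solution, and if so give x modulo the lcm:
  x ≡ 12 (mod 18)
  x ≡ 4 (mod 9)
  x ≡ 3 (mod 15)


Moduli 18, 9, 15 are not pairwise coprime, so CRT works modulo lcm(m_i) when all pairwise compatibility conditions hold.
Pairwise compatibility: gcd(m_i, m_j) must divide a_i - a_j for every pair.
Merge one congruence at a time:
  Start: x ≡ 12 (mod 18).
  Combine with x ≡ 4 (mod 9): gcd(18, 9) = 9, and 4 - 12 = -8 is NOT divisible by 9.
    ⇒ system is inconsistent (no integer solution).

No solution (the system is inconsistent).


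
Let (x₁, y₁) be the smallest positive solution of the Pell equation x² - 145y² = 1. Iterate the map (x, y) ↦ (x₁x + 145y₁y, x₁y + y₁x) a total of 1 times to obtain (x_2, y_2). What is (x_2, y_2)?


Step 1: Find the fundamental solution (x₁, y₁) of x² - 145y² = 1.
  Expand √145 as a continued fraction. a₀ = ⌊√145⌋ = 12; iterate m_{k+1} = d_k·a_k − m_k, d_{k+1} = (145 − m_{k+1}²)/d_k, a_{k+1} = ⌊(a₀ + m_{k+1})/d_{k+1}⌋ (starting m₀ = 0, d₀ = 1), with convergents p_k = a_k·p_{k-1} + p_{k-2}, q_k = a_k·q_{k-1} + q_{k-2} (p₋₁ = 1, q₋₁ = 0):
  k = 0: a₀ = 12; p₀/q₀ = 12/1; p₀² − 145·q₀² = 144 − 145 = -1.
  k = 1: m = 12, d = 1, a = ⌊(12 + 12)/1⌋ = 24; p/q = (24·12 + 1)/(24·1 + 0) = 289/24; p² − 145·q² = 83521 − 83520 = 1.
  The first convergent with p² − 145·q² = 1 gives the fundamental solution (x₁, y₁) = (289, 24).
Step 2: Apply the recurrence (x_{n+1}, y_{n+1}) = (x₁x_n + 145y₁y_n, x₁y_n + y₁x_n) repeatedly.
  From (x_1, y_1) = (289, 24): x_2 = 289·289 + 145·24·24 = 167041; y_2 = 289·24 + 24·289 = 13872.
Step 3: Verify x_2² - 145·y_2² = 27902695681 - 27902695680 = 1 (should be 1). ✓

(x_1, y_1) = (289, 24); (x_2, y_2) = (167041, 13872).


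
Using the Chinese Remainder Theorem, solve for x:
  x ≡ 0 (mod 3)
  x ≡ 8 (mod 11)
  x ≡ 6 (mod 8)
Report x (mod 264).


Moduli 3, 11, 8 are pairwise coprime; by CRT there is a unique solution modulo M = 3 · 11 · 8 = 264.
Solve pairwise, accumulating the modulus:
  Start with x ≡ 0 (mod 3).
  Combine with x ≡ 8 (mod 11): since gcd(3, 11) = 1, we get a unique residue mod 33.
    Write x = 0 + 3·t and substitute into x ≡ 8 (mod 11): 3·t ≡ 8 − 0 = 8 (mod 11).
    The inverse of 3 mod 11 is 4 (since 3·4 = 12 = 1·11 + 1), so t ≡ 4·8 = 32 ≡ 10 (mod 11).
    Then x = 0 + 3·10 = 30, valid modulo lcm(3, 11) = 33: x ≡ 30 (mod 33).
  Combine with x ≡ 6 (mod 8): since gcd(33, 8) = 1, we get a unique residue mod 264.
    Write x = 30 + 33·t and substitute into x ≡ 6 (mod 8): 33·t ≡ 6 − 30 = -24 (mod 8).
    Reduce coefficients mod 8: 1·t ≡ 0 (mod 8).
    So t ≡ 0 (mod 8).
    Then x = 30 + 33·0 = 30, valid modulo lcm(33, 8) = 264: x ≡ 30 (mod 264).
Verify: 30 mod 3 = 0 ✓, 30 mod 11 = 8 ✓, 30 mod 8 = 6 ✓.

x ≡ 30 (mod 264).


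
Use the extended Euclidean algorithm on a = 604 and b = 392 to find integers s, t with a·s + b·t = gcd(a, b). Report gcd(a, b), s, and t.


Euclidean algorithm on (604, 392) — divide until remainder is 0:
  604 = 1 · 392 + 212
  392 = 1 · 212 + 180
  212 = 1 · 180 + 32
  180 = 5 · 32 + 20
  32 = 1 · 20 + 12
  20 = 1 · 12 + 8
  12 = 1 · 8 + 4
  8 = 2 · 4 + 0
gcd(604, 392) = 4.
Track Bezout coefficients alongside the remainders: start with r₀ = 604 = a·1 + b·0 (s = 1, t = 0) and r₁ = 392 = a·0 + b·1 (s = 0, t = 1); each new remainder r_{k+1} = r_{k-1} − q_k·r_k inherits s_{k+1} = s_{k-1} − q_k·s_k, t_{k+1} = t_{k-1} − q_k·t_k, so r_k = a·s_k + b·t_k at every step:
  q = 1: r = 212, s = 1 − 1·0 = 1, t = 0 − 1·1 = -1  (check: 604·1 + 392·(-1) = 212)
  q = 1: r = 180, s = 0 − 1·1 = -1, t = 1 − 1·(-1) = 2  (check: 604·(-1) + 392·2 = 180)
  q = 1: r = 32, s = 1 − 1·(-1) = 2, t = -1 − 1·2 = -3  (check: 604·2 + 392·(-3) = 32)
  q = 5: r = 20, s = -1 − 5·2 = -11, t = 2 − 5·(-3) = 17  (check: 604·(-11) + 392·17 = 20)
  q = 1: r = 12, s = 2 − 1·(-11) = 13, t = -3 − 1·17 = -20  (check: 604·13 + 392·(-20) = 12)
  q = 1: r = 8, s = -11 − 1·13 = -24, t = 17 − 1·(-20) = 37  (check: 604·(-24) + 392·37 = 8)
  q = 1: r = 4, s = 13 − 1·(-24) = 37, t = -20 − 1·37 = -57  (check: 604·37 + 392·(-57) = 4)
The row with r = 4 (the gcd) gives the Bezout coefficients s = 37, t = -57.
Result: 604 · (37) + 392 · (-57) = 4.

gcd(604, 392) = 4; s = 37, t = -57 (check: 604·37 + 392·(-57) = 4).


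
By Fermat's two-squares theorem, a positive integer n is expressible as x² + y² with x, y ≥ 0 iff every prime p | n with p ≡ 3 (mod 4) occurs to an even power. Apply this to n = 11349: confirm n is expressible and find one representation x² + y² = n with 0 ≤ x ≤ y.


Step 1: Factor n = 11349 = 3^2 · 13 · 97.
Step 2: Check the mod-4 condition on each prime factor: 3 ≡ 3 (mod 4), exponent 2 (must be even); 13 ≡ 1 (mod 4), exponent 1; 97 ≡ 1 (mod 4), exponent 1.
All primes ≡ 3 (mod 4) appear to even exponent (or don't appear), so by the two-squares theorem n IS expressible as a sum of two squares.
Step 3: Build a representation. Group n = k² · m with k = 3 and m = 13 · 97 = 1261 (a product of primes ≡ 1 (mod 4)); a representation of m scales to one of n via (k·x)² + (k·y)² = k²(x² + y²). Each prime p ≡ 1 (mod 4) is itself a sum of two squares; find a² by testing p − a² for a perfect square:
  13: 13 − 1² = 12, 13 − 2² = 9 = 3² ⇒ 13 = 2² + 3².
  97: 97 − 1² = 96, 97 − 2² = 93, 97 − 3² = 88, 97 − 4² = 81 = 9² ⇒ 97 = 4² + 9².
  Combine using the Brahmagupta–Fibonacci identity (a² + b²)(c² + d²) = (ac − bd)² + (ad + bc)² = (ac + bd)² + (ad − bc)²:
  13 · 97 = 1261: from (2² + 3²)(4² + 9²), take (2·4 − 3·9, 2·9 + 3·4) = (8 − 27, 18 + 12) = (-19, 30); dropping signs (only squares matter) gives (19, 30); check 19² + 30² = 361 + 900 = 1261 ✓.
  Scale by k = 3: (3·19, 3·30) = (57, 90).
Step 4: Order so x ≤ y and verify: 57² + 90² = 3249 + 8100 = 11349 = n. ✓

n = 11349 = 57² + 90² (one valid representation with x ≤ y).


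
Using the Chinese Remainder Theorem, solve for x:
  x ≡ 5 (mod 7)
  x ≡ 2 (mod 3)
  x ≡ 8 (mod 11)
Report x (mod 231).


Moduli 7, 3, 11 are pairwise coprime; by CRT there is a unique solution modulo M = 7 · 3 · 11 = 231.
Solve pairwise, accumulating the modulus:
  Start with x ≡ 5 (mod 7).
  Combine with x ≡ 2 (mod 3): since gcd(7, 3) = 1, we get a unique residue mod 21.
    Write x = 5 + 7·t and substitute into x ≡ 2 (mod 3): 7·t ≡ 2 − 5 = -3 (mod 3).
    Reduce coefficients mod 3: 1·t ≡ 0 (mod 3).
    So t ≡ 0 (mod 3).
    Then x = 5 + 7·0 = 5, valid modulo lcm(7, 3) = 21: x ≡ 5 (mod 21).
  Combine with x ≡ 8 (mod 11): since gcd(21, 11) = 1, we get a unique residue mod 231.
    Write x = 5 + 21·t and substitute into x ≡ 8 (mod 11): 21·t ≡ 8 − 5 = 3 (mod 11).
    Reduce coefficients mod 11: 10·t ≡ 3 (mod 11).
    The inverse of 10 mod 11 is 10 (since 10·10 = 100 = 9·11 + 1), so t ≡ 10·3 = 30 ≡ 8 (mod 11).
    Then x = 5 + 21·8 = 173, valid modulo lcm(21, 11) = 231: x ≡ 173 (mod 231).
Verify: 173 mod 7 = 5 ✓, 173 mod 3 = 2 ✓, 173 mod 11 = 8 ✓.

x ≡ 173 (mod 231).


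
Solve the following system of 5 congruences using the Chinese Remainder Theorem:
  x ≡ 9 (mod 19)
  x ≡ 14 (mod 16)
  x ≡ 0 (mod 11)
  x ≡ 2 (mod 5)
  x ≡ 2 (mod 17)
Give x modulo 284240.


Product of moduli M = 19 · 16 · 11 · 5 · 17 = 284240.
Merge one congruence at a time:
  Start: x ≡ 9 (mod 19).
  Combine with x ≡ 14 (mod 16); new modulus lcm = 304.
    Write x = 9 + 19·t and substitute into x ≡ 14 (mod 16): 19·t ≡ 14 − 9 = 5 (mod 16).
    Reduce coefficients mod 16: 3·t ≡ 5 (mod 16).
    The inverse of 3 mod 16 is 11 (since 3·11 = 33 = 2·16 + 1), so t ≡ 11·5 = 55 ≡ 7 (mod 16).
    Then x = 9 + 19·7 = 142, valid modulo lcm(19, 16) = 304: x ≡ 142 (mod 304).
  Combine with x ≡ 0 (mod 11); new modulus lcm = 3344.
    Write x = 142 + 304·t and substitute into x ≡ 0 (mod 11): 304·t ≡ 0 − 142 = -142 (mod 11).
    Reduce coefficients mod 11: 7·t ≡ 1 (mod 11).
    The inverse of 7 mod 11 is 8 (since 7·8 = 56 = 5·11 + 1), so t ≡ 8·1 = 8 ≡ 8 (mod 11).
    Then x = 142 + 304·8 = 2574, valid modulo lcm(304, 11) = 3344: x ≡ 2574 (mod 3344).
  Combine with x ≡ 2 (mod 5); new modulus lcm = 16720.
    Write x = 2574 + 3344·t and substitute into x ≡ 2 (mod 5): 3344·t ≡ 2 − 2574 = -2572 (mod 5).
    Reduce coefficients mod 5: 4·t ≡ 3 (mod 5).
    The inverse of 4 mod 5 is 4 (since 4·4 = 16 = 3·5 + 1), so t ≡ 4·3 = 12 ≡ 2 (mod 5).
    Then x = 2574 + 3344·2 = 9262, valid modulo lcm(3344, 5) = 16720: x ≡ 9262 (mod 16720).
  Combine with x ≡ 2 (mod 17); new modulus lcm = 284240.
    Write x = 9262 + 16720·t and substitute into x ≡ 2 (mod 17): 16720·t ≡ 2 − 9262 = -9260 (mod 17).
    Reduce coefficients mod 17: 9·t ≡ 5 (mod 17).
    The inverse of 9 mod 17 is 2 (since 9·2 = 18 = 1·17 + 1), so t ≡ 2·5 = 10 ≡ 10 (mod 17).
    Then x = 9262 + 16720·10 = 176462, valid modulo lcm(16720, 17) = 284240: x ≡ 176462 (mod 284240).
Verify against each original: 176462 mod 19 = 9, 176462 mod 16 = 14, 176462 mod 11 = 0, 176462 mod 5 = 2, 176462 mod 17 = 2.

x ≡ 176462 (mod 284240).


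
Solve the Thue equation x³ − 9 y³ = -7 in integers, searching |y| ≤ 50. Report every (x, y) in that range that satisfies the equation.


The equation is x³ - 9y³ = -7. For fixed y, x³ = 9·y³ − 7, so a solution requires the RHS to be a perfect cube.
Strategy: iterate y from -50 to 50, compute RHS = 9·y³ − 7, and check whether it is a (positive or negative) perfect cube.
Check small values of y:
  y = 0: RHS = -7 is not a perfect cube.
  y = 1: RHS = 2 is not a perfect cube.
  y = -1: RHS = -16 is not a perfect cube.
  y = 2: RHS = 65 is not a perfect cube.
  y = -2: RHS = -79 is not a perfect cube.
  y = 3: RHS = 236 is not a perfect cube.
  y = -3: RHS = -250 is not a perfect cube.
Continuing the search up to |y| = 50 finds no solutions either.
No (x, y) in the scanned range satisfies the equation.

No integer solutions with |y| ≤ 50.


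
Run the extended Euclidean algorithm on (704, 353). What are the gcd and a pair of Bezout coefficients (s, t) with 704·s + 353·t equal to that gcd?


Euclidean algorithm on (704, 353) — divide until remainder is 0:
  704 = 1 · 353 + 351
  353 = 1 · 351 + 2
  351 = 175 · 2 + 1
  2 = 2 · 1 + 0
gcd(704, 353) = 1.
Track Bezout coefficients alongside the remainders: start with r₀ = 704 = a·1 + b·0 (s = 1, t = 0) and r₁ = 353 = a·0 + b·1 (s = 0, t = 1); each new remainder r_{k+1} = r_{k-1} − q_k·r_k inherits s_{k+1} = s_{k-1} − q_k·s_k, t_{k+1} = t_{k-1} − q_k·t_k, so r_k = a·s_k + b·t_k at every step:
  q = 1: r = 351, s = 1 − 1·0 = 1, t = 0 − 1·1 = -1  (check: 704·1 + 353·(-1) = 351)
  q = 1: r = 2, s = 0 − 1·1 = -1, t = 1 − 1·(-1) = 2  (check: 704·(-1) + 353·2 = 2)
  q = 175: r = 1, s = 1 − 175·(-1) = 176, t = -1 − 175·2 = -351  (check: 704·176 + 353·(-351) = 1)
The row with r = 1 (the gcd) gives the Bezout coefficients s = 176, t = -351.
Result: 704 · (176) + 353 · (-351) = 1.

gcd(704, 353) = 1; s = 176, t = -351 (check: 704·176 + 353·(-351) = 1).


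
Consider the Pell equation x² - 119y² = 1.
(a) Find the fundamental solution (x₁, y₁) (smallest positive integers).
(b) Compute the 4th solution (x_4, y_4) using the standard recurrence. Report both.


Step 1: Find the fundamental solution (x₁, y₁) of x² - 119y² = 1.
  Expand √119 as a continued fraction. a₀ = ⌊√119⌋ = 10; iterate m_{k+1} = d_k·a_k − m_k, d_{k+1} = (119 − m_{k+1}²)/d_k, a_{k+1} = ⌊(a₀ + m_{k+1})/d_{k+1}⌋ (starting m₀ = 0, d₀ = 1), with convergents p_k = a_k·p_{k-1} + p_{k-2}, q_k = a_k·q_{k-1} + q_{k-2} (p₋₁ = 1, q₋₁ = 0):
  k = 0: a₀ = 10; p₀/q₀ = 10/1; p₀² − 119·q₀² = 100 − 119 = -19.
  k = 1: m = 10, d = 19, a = ⌊(10 + 10)/19⌋ = 1; p/q = (1·10 + 1)/(1·1 + 0) = 11/1; p² − 119·q² = 121 − 119 = 2.
  k = 2: m = 9, d = 2, a = ⌊(10 + 9)/2⌋ = 9; p/q = (9·11 + 10)/(9·1 + 1) = 109/10; p² − 119·q² = 11881 − 11900 = -19.
  k = 3: m = 9, d = 19, a = ⌊(10 + 9)/19⌋ = 1; p/q = (1·109 + 11)/(1·10 + 1) = 120/11; p² − 119·q² = 14400 − 14399 = 1.
  The first convergent with p² − 119·q² = 1 gives the fundamental solution (x₁, y₁) = (120, 11).
Step 2: Apply the recurrence (x_{n+1}, y_{n+1}) = (x₁x_n + 119y₁y_n, x₁y_n + y₁x_n) repeatedly.
  From (x_1, y_1) = (120, 11): x_2 = 120·120 + 119·11·11 = 28799; y_2 = 120·11 + 11·120 = 2640.
  From (x_2, y_2) = (28799, 2640): x_3 = 120·28799 + 119·11·2640 = 6911640; y_3 = 120·2640 + 11·28799 = 633589.
  From (x_3, y_3) = (6911640, 633589): x_4 = 120·6911640 + 119·11·633589 = 1658764801; y_4 = 120·633589 + 11·6911640 = 152058720.
Step 3: Verify x_4² - 119·y_4² = 2751500665036569601 - 2751500665036569600 = 1 (should be 1). ✓

(x_1, y_1) = (120, 11); (x_4, y_4) = (1658764801, 152058720).


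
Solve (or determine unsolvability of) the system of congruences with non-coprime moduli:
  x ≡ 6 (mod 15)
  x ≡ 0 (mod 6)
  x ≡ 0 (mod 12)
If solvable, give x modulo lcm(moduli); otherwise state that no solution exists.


Moduli 15, 6, 12 are not pairwise coprime, so CRT works modulo lcm(m_i) when all pairwise compatibility conditions hold.
Pairwise compatibility: gcd(m_i, m_j) must divide a_i - a_j for every pair.
Merge one congruence at a time:
  Start: x ≡ 6 (mod 15).
  Combine with x ≡ 0 (mod 6): gcd(15, 6) = 3; 0 - 6 = -6, which IS divisible by 3, so compatible.
    Write x = 6 + 15·t and substitute into x ≡ 0 (mod 6): 15·t ≡ 0 − 6 = -6 (mod 6).
    Divide the congruence (and modulus) by g = 3: 5·t ≡ -2 (mod 2).
    Reduce coefficients mod 2: 1·t ≡ 0 (mod 2).
    So t ≡ 0 (mod 2).
    Then x = 6 + 15·0 = 6, valid modulo lcm(15, 6) = 30: x ≡ 6 (mod 30).
  Combine with x ≡ 0 (mod 12): gcd(30, 12) = 6; 0 - 6 = -6, which IS divisible by 6, so compatible.
    Write x = 6 + 30·t and substitute into x ≡ 0 (mod 12): 30·t ≡ 0 − 6 = -6 (mod 12).
    Divide the congruence (and modulus) by g = 6: 5·t ≡ -1 (mod 2).
    Reduce coefficients mod 2: 1·t ≡ 1 (mod 2).
    So t ≡ 1 (mod 2).
    Then x = 6 + 30·1 = 36, valid modulo lcm(30, 12) = 60: x ≡ 36 (mod 60).
Verify: 36 mod 15 = 6, 36 mod 6 = 0, 36 mod 12 = 0.

x ≡ 36 (mod 60).


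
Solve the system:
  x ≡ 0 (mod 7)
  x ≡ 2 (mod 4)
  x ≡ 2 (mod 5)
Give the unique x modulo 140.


Moduli 7, 4, 5 are pairwise coprime; by CRT there is a unique solution modulo M = 7 · 4 · 5 = 140.
Solve pairwise, accumulating the modulus:
  Start with x ≡ 0 (mod 7).
  Combine with x ≡ 2 (mod 4): since gcd(7, 4) = 1, we get a unique residue mod 28.
    Write x = 0 + 7·t and substitute into x ≡ 2 (mod 4): 7·t ≡ 2 − 0 = 2 (mod 4).
    Reduce coefficients mod 4: 3·t ≡ 2 (mod 4).
    The inverse of 3 mod 4 is 3 (since 3·3 = 9 = 2·4 + 1), so t ≡ 3·2 = 6 ≡ 2 (mod 4).
    Then x = 0 + 7·2 = 14, valid modulo lcm(7, 4) = 28: x ≡ 14 (mod 28).
  Combine with x ≡ 2 (mod 5): since gcd(28, 5) = 1, we get a unique residue mod 140.
    Write x = 14 + 28·t and substitute into x ≡ 2 (mod 5): 28·t ≡ 2 − 14 = -12 (mod 5).
    Reduce coefficients mod 5: 3·t ≡ 3 (mod 5).
    The inverse of 3 mod 5 is 2 (since 3·2 = 6 = 1·5 + 1), so t ≡ 2·3 = 6 ≡ 1 (mod 5).
    Then x = 14 + 28·1 = 42, valid modulo lcm(28, 5) = 140: x ≡ 42 (mod 140).
Verify: 42 mod 7 = 0 ✓, 42 mod 4 = 2 ✓, 42 mod 5 = 2 ✓.

x ≡ 42 (mod 140).


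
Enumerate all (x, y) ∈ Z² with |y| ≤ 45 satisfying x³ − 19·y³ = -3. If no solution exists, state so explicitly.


The equation is x³ - 19y³ = -3. For fixed y, x³ = 19·y³ − 3, so a solution requires the RHS to be a perfect cube.
Strategy: iterate y from -45 to 45, compute RHS = 19·y³ − 3, and check whether it is a (positive or negative) perfect cube.
Check small values of y:
  y = 0: RHS = -3 is not a perfect cube.
  y = 1: RHS = 16 is not a perfect cube.
  y = -1: RHS = -22 is not a perfect cube.
  y = 2: RHS = 149 is not a perfect cube.
  y = -2: RHS = -155 is not a perfect cube.
  y = 3: RHS = 510 is not a perfect cube.
  y = -3: RHS = -516 is not a perfect cube.
Continuing the search up to |y| = 45 finds no solutions either.
No (x, y) in the scanned range satisfies the equation.

No integer solutions with |y| ≤ 45.


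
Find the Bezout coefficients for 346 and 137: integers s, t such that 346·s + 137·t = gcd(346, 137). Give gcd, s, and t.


Euclidean algorithm on (346, 137) — divide until remainder is 0:
  346 = 2 · 137 + 72
  137 = 1 · 72 + 65
  72 = 1 · 65 + 7
  65 = 9 · 7 + 2
  7 = 3 · 2 + 1
  2 = 2 · 1 + 0
gcd(346, 137) = 1.
Track Bezout coefficients alongside the remainders: start with r₀ = 346 = a·1 + b·0 (s = 1, t = 0) and r₁ = 137 = a·0 + b·1 (s = 0, t = 1); each new remainder r_{k+1} = r_{k-1} − q_k·r_k inherits s_{k+1} = s_{k-1} − q_k·s_k, t_{k+1} = t_{k-1} − q_k·t_k, so r_k = a·s_k + b·t_k at every step:
  q = 2: r = 72, s = 1 − 2·0 = 1, t = 0 − 2·1 = -2  (check: 346·1 + 137·(-2) = 72)
  q = 1: r = 65, s = 0 − 1·1 = -1, t = 1 − 1·(-2) = 3  (check: 346·(-1) + 137·3 = 65)
  q = 1: r = 7, s = 1 − 1·(-1) = 2, t = -2 − 1·3 = -5  (check: 346·2 + 137·(-5) = 7)
  q = 9: r = 2, s = -1 − 9·2 = -19, t = 3 − 9·(-5) = 48  (check: 346·(-19) + 137·48 = 2)
  q = 3: r = 1, s = 2 − 3·(-19) = 59, t = -5 − 3·48 = -149  (check: 346·59 + 137·(-149) = 1)
The row with r = 1 (the gcd) gives the Bezout coefficients s = 59, t = -149.
Result: 346 · (59) + 137 · (-149) = 1.

gcd(346, 137) = 1; s = 59, t = -149 (check: 346·59 + 137·(-149) = 1).


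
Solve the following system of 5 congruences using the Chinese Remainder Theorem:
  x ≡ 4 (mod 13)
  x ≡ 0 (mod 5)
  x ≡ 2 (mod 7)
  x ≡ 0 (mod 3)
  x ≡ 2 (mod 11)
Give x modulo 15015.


Product of moduli M = 13 · 5 · 7 · 3 · 11 = 15015.
Merge one congruence at a time:
  Start: x ≡ 4 (mod 13).
  Combine with x ≡ 0 (mod 5); new modulus lcm = 65.
    Write x = 4 + 13·t and substitute into x ≡ 0 (mod 5): 13·t ≡ 0 − 4 = -4 (mod 5).
    Reduce coefficients mod 5: 3·t ≡ 1 (mod 5).
    The inverse of 3 mod 5 is 2 (since 3·2 = 6 = 1·5 + 1), so t ≡ 2·1 = 2 ≡ 2 (mod 5).
    Then x = 4 + 13·2 = 30, valid modulo lcm(13, 5) = 65: x ≡ 30 (mod 65).
  Combine with x ≡ 2 (mod 7); new modulus lcm = 455.
    Write x = 30 + 65·t and substitute into x ≡ 2 (mod 7): 65·t ≡ 2 − 30 = -28 (mod 7).
    Reduce coefficients mod 7: 2·t ≡ 0 (mod 7).
    The inverse of 2 mod 7 is 4 (since 2·4 = 8 = 1·7 + 1), so t ≡ 4·0 = 0 ≡ 0 (mod 7).
    Then x = 30 + 65·0 = 30, valid modulo lcm(65, 7) = 455: x ≡ 30 (mod 455).
  Combine with x ≡ 0 (mod 3); new modulus lcm = 1365.
    Write x = 30 + 455·t and substitute into x ≡ 0 (mod 3): 455·t ≡ 0 − 30 = -30 (mod 3).
    Reduce coefficients mod 3: 2·t ≡ 0 (mod 3).
    The inverse of 2 mod 3 is 2 (since 2·2 = 4 = 1·3 + 1), so t ≡ 2·0 = 0 ≡ 0 (mod 3).
    Then x = 30 + 455·0 = 30, valid modulo lcm(455, 3) = 1365: x ≡ 30 (mod 1365).
  Combine with x ≡ 2 (mod 11); new modulus lcm = 15015.
    Write x = 30 + 1365·t and substitute into x ≡ 2 (mod 11): 1365·t ≡ 2 − 30 = -28 (mod 11).
    Reduce coefficients mod 11: 1·t ≡ 5 (mod 11).
    So t ≡ 5 (mod 11).
    Then x = 30 + 1365·5 = 6855, valid modulo lcm(1365, 11) = 15015: x ≡ 6855 (mod 15015).
Verify against each original: 6855 mod 13 = 4, 6855 mod 5 = 0, 6855 mod 7 = 2, 6855 mod 3 = 0, 6855 mod 11 = 2.

x ≡ 6855 (mod 15015).


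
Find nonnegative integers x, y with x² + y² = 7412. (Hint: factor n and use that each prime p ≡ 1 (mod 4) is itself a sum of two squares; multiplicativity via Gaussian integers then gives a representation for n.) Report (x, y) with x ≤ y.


Step 1: Factor n = 7412 = 2^2 · 17 · 109.
Step 2: Check the mod-4 condition on each prime factor: 2 = 2 (special); 17 ≡ 1 (mod 4), exponent 1; 109 ≡ 1 (mod 4), exponent 1.
All primes ≡ 3 (mod 4) appear to even exponent (or don't appear), so by the two-squares theorem n IS expressible as a sum of two squares.
Step 3: Build a representation. Group n = k² · m with k = 2 and m = 17 · 109 = 1853 (a product of primes ≡ 1 (mod 4)); a representation of m scales to one of n via (k·x)² + (k·y)² = k²(x² + y²). Each prime p ≡ 1 (mod 4) is itself a sum of two squares; find a² by testing p − a² for a perfect square:
  17: 17 − 1² = 16 = 4² ⇒ 17 = 1² + 4².
  109: 109 − 1² = 108, 109 − 2² = 105, 109 − 3² = 100 = 10² ⇒ 109 = 3² + 10².
  Combine using the Brahmagupta–Fibonacci identity (a² + b²)(c² + d²) = (ac − bd)² + (ad + bc)² = (ac + bd)² + (ad − bc)²:
  17 · 109 = 1853: from (1² + 4²)(3² + 10²), take (1·3 − 4·10, 1·10 + 4·3) = (3 − 40, 10 + 12) = (-37, 22); dropping signs (only squares matter) gives (37, 22); check 37² + 22² = 1369 + 484 = 1853 ✓.
  Scale by k = 2: (2·37, 2·22) = (74, 44).
Step 4: Order so x ≤ y and verify: 44² + 74² = 1936 + 5476 = 7412 = n. ✓

n = 7412 = 44² + 74² (one valid representation with x ≤ y).


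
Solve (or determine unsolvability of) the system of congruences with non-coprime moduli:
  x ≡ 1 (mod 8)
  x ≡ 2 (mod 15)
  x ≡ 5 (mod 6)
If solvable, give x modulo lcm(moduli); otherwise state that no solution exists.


Moduli 8, 15, 6 are not pairwise coprime, so CRT works modulo lcm(m_i) when all pairwise compatibility conditions hold.
Pairwise compatibility: gcd(m_i, m_j) must divide a_i - a_j for every pair.
Merge one congruence at a time:
  Start: x ≡ 1 (mod 8).
  Combine with x ≡ 2 (mod 15): gcd(8, 15) = 1; 2 - 1 = 1, which IS divisible by 1, so compatible.
    Write x = 1 + 8·t and substitute into x ≡ 2 (mod 15): 8·t ≡ 2 − 1 = 1 (mod 15).
    The inverse of 8 mod 15 is 2 (since 8·2 = 16 = 1·15 + 1), so t ≡ 2·1 = 2 ≡ 2 (mod 15).
    Then x = 1 + 8·2 = 17, valid modulo lcm(8, 15) = 120: x ≡ 17 (mod 120).
  Combine with x ≡ 5 (mod 6): gcd(120, 6) = 6; 5 - 17 = -12, which IS divisible by 6, so compatible.
    Write x = 17 + 120·t and substitute into x ≡ 5 (mod 6): 120·t ≡ 5 − 17 = -12 (mod 6).
    Divide the congruence (and modulus) by g = 6: 20·t ≡ -2 (mod 1).
    Modulo 1 every t works; take t = 0.
    Then x = 17 + 120·0 = 17, valid modulo lcm(120, 6) = 120: x ≡ 17 (mod 120).
Verify: 17 mod 8 = 1, 17 mod 15 = 2, 17 mod 6 = 5.

x ≡ 17 (mod 120).


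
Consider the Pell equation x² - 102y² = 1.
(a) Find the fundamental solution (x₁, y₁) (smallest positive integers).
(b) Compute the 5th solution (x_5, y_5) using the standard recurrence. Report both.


Step 1: Find the fundamental solution (x₁, y₁) of x² - 102y² = 1.
  Expand √102 as a continued fraction. a₀ = ⌊√102⌋ = 10; iterate m_{k+1} = d_k·a_k − m_k, d_{k+1} = (102 − m_{k+1}²)/d_k, a_{k+1} = ⌊(a₀ + m_{k+1})/d_{k+1}⌋ (starting m₀ = 0, d₀ = 1), with convergents p_k = a_k·p_{k-1} + p_{k-2}, q_k = a_k·q_{k-1} + q_{k-2} (p₋₁ = 1, q₋₁ = 0):
  k = 0: a₀ = 10; p₀/q₀ = 10/1; p₀² − 102·q₀² = 100 − 102 = -2.
  k = 1: m = 10, d = 2, a = ⌊(10 + 10)/2⌋ = 10; p/q = (10·10 + 1)/(10·1 + 0) = 101/10; p² − 102·q² = 10201 − 10200 = 1.
  The first convergent with p² − 102·q² = 1 gives the fundamental solution (x₁, y₁) = (101, 10).
Step 2: Apply the recurrence (x_{n+1}, y_{n+1}) = (x₁x_n + 102y₁y_n, x₁y_n + y₁x_n) repeatedly.
  From (x_1, y_1) = (101, 10): x_2 = 101·101 + 102·10·10 = 20401; y_2 = 101·10 + 10·101 = 2020.
  From (x_2, y_2) = (20401, 2020): x_3 = 101·20401 + 102·10·2020 = 4120901; y_3 = 101·2020 + 10·20401 = 408030.
  From (x_3, y_3) = (4120901, 408030): x_4 = 101·4120901 + 102·10·408030 = 832401601; y_4 = 101·408030 + 10·4120901 = 82420040.
  From (x_4, y_4) = (832401601, 82420040): x_5 = 101·832401601 + 102·10·82420040 = 168141002501; y_5 = 101·82420040 + 10·832401601 = 16648440050.
Step 3: Verify x_5² - 102·y_5² = 28271396722041288255001 - 28271396722041288255000 = 1 (should be 1). ✓

(x_1, y_1) = (101, 10); (x_5, y_5) = (168141002501, 16648440050).


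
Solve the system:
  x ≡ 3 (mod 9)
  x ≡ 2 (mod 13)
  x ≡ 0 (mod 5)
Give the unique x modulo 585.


Moduli 9, 13, 5 are pairwise coprime; by CRT there is a unique solution modulo M = 9 · 13 · 5 = 585.
Solve pairwise, accumulating the modulus:
  Start with x ≡ 3 (mod 9).
  Combine with x ≡ 2 (mod 13): since gcd(9, 13) = 1, we get a unique residue mod 117.
    Write x = 3 + 9·t and substitute into x ≡ 2 (mod 13): 9·t ≡ 2 − 3 = -1 (mod 13).
    Reduce coefficients mod 13: 9·t ≡ 12 (mod 13).
    The inverse of 9 mod 13 is 3 (since 9·3 = 27 = 2·13 + 1), so t ≡ 3·12 = 36 ≡ 10 (mod 13).
    Then x = 3 + 9·10 = 93, valid modulo lcm(9, 13) = 117: x ≡ 93 (mod 117).
  Combine with x ≡ 0 (mod 5): since gcd(117, 5) = 1, we get a unique residue mod 585.
    Write x = 93 + 117·t and substitute into x ≡ 0 (mod 5): 117·t ≡ 0 − 93 = -93 (mod 5).
    Reduce coefficients mod 5: 2·t ≡ 2 (mod 5).
    The inverse of 2 mod 5 is 3 (since 2·3 = 6 = 1·5 + 1), so t ≡ 3·2 = 6 ≡ 1 (mod 5).
    Then x = 93 + 117·1 = 210, valid modulo lcm(117, 5) = 585: x ≡ 210 (mod 585).
Verify: 210 mod 9 = 3 ✓, 210 mod 13 = 2 ✓, 210 mod 5 = 0 ✓.

x ≡ 210 (mod 585).


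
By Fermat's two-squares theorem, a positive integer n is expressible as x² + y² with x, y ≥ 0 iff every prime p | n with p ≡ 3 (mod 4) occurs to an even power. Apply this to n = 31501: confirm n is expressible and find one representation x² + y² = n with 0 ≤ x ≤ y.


Step 1: Factor n = 31501 = 17^2 · 109.
Step 2: Check the mod-4 condition on each prime factor: 17 ≡ 1 (mod 4), exponent 2; 109 ≡ 1 (mod 4), exponent 1.
All primes ≡ 3 (mod 4) appear to even exponent (or don't appear), so by the two-squares theorem n IS expressible as a sum of two squares.
Step 3: Build a representation. Here n = 17 · 17 · 109 is a product of primes ≡ 1 (mod 4). Each prime p ≡ 1 (mod 4) is itself a sum of two squares; find a² by testing p − a² for a perfect square:
  17: 17 − 1² = 16 = 4² ⇒ 17 = 1² + 4².
  109: 109 − 1² = 108, 109 − 2² = 105, 109 − 3² = 100 = 10² ⇒ 109 = 3² + 10².
  Combine using the Brahmagupta–Fibonacci identity (a² + b²)(c² + d²) = (ac − bd)² + (ad + bc)² = (ac + bd)² + (ad − bc)²:
  17 · 17 = 289: from (1² + 4²)(1² + 4²), take (1·1 − 4·4, 1·4 + 4·1) = (1 − 16, 4 + 4) = (-15, 8); dropping signs (only squares matter) gives (15, 8); check 15² + 8² = 225 + 64 = 289 ✓.
  289 · 109 = 31501: from (15² + 8²)(3² + 10²), take (15·3 − 8·10, 15·10 + 8·3) = (45 − 80, 150 + 24) = (-35, 174); dropping signs (only squares matter) gives (35, 174); check 35² + 174² = 1225 + 30276 = 31501 ✓.
Step 4: Order so x ≤ y and verify: 35² + 174² = 1225 + 30276 = 31501 = n. ✓

n = 31501 = 35² + 174² (one valid representation with x ≤ y).


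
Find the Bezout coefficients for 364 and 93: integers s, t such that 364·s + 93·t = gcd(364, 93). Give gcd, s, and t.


Euclidean algorithm on (364, 93) — divide until remainder is 0:
  364 = 3 · 93 + 85
  93 = 1 · 85 + 8
  85 = 10 · 8 + 5
  8 = 1 · 5 + 3
  5 = 1 · 3 + 2
  3 = 1 · 2 + 1
  2 = 2 · 1 + 0
gcd(364, 93) = 1.
Track Bezout coefficients alongside the remainders: start with r₀ = 364 = a·1 + b·0 (s = 1, t = 0) and r₁ = 93 = a·0 + b·1 (s = 0, t = 1); each new remainder r_{k+1} = r_{k-1} − q_k·r_k inherits s_{k+1} = s_{k-1} − q_k·s_k, t_{k+1} = t_{k-1} − q_k·t_k, so r_k = a·s_k + b·t_k at every step:
  q = 3: r = 85, s = 1 − 3·0 = 1, t = 0 − 3·1 = -3  (check: 364·1 + 93·(-3) = 85)
  q = 1: r = 8, s = 0 − 1·1 = -1, t = 1 − 1·(-3) = 4  (check: 364·(-1) + 93·4 = 8)
  q = 10: r = 5, s = 1 − 10·(-1) = 11, t = -3 − 10·4 = -43  (check: 364·11 + 93·(-43) = 5)
  q = 1: r = 3, s = -1 − 1·11 = -12, t = 4 − 1·(-43) = 47  (check: 364·(-12) + 93·47 = 3)
  q = 1: r = 2, s = 11 − 1·(-12) = 23, t = -43 − 1·47 = -90  (check: 364·23 + 93·(-90) = 2)
  q = 1: r = 1, s = -12 − 1·23 = -35, t = 47 − 1·(-90) = 137  (check: 364·(-35) + 93·137 = 1)
The row with r = 1 (the gcd) gives the Bezout coefficients s = -35, t = 137.
Result: 364 · (-35) + 93 · (137) = 1.

gcd(364, 93) = 1; s = -35, t = 137 (check: 364·(-35) + 93·137 = 1).
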